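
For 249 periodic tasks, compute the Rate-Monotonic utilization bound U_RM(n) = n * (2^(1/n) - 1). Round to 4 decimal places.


Compute 2^(1/249) = 1.0027876018
Subtract 1: 1.0027876018 - 1 = 0.0027876018
Multiply by n: 249 * 0.0027876018 = 0.6941128482
Round to 4 dp: 0.6941

0.6941


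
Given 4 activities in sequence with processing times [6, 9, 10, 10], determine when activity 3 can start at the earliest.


Activity 3 starts after activities 1 through 2 complete.
Predecessor durations: [6, 9]
ES = 6 + 9 = 15

15


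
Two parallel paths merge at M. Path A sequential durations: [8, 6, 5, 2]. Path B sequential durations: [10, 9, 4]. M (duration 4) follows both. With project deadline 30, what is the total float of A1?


Forward pass: ES(A1) = sum of predecessors on chain A = 0
EF = ES + duration = 0 + 8 = 8
Backward pass: LF(M) = deadline = 30; LS(M) = 30 - 4 = 26
LF(A1) = LS(M) - sum(successors on chain A) = 26 - 13 = 13
LS = LF - duration = 13 - 8 = 5
Total float = LS - ES = 5 - 0 = 5

5


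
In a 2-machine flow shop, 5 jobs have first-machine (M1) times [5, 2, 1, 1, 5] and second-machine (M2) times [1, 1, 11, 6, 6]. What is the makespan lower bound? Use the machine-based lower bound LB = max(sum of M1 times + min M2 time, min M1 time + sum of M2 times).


LB1 = sum(M1 times) + min(M2 times) = 14 + 1 = 15
LB2 = min(M1 times) + sum(M2 times) = 1 + 25 = 26
Lower bound = max(LB1, LB2) = max(15, 26) = 26

26


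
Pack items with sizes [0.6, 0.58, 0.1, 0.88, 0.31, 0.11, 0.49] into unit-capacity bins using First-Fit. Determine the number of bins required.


Place items sequentially using First-Fit:
  Item 0.6 -> new Bin 1
  Item 0.58 -> new Bin 2
  Item 0.1 -> Bin 1 (now 0.7)
  Item 0.88 -> new Bin 3
  Item 0.31 -> Bin 2 (now 0.89)
  Item 0.11 -> Bin 1 (now 0.81)
  Item 0.49 -> new Bin 4
Total bins used = 4

4


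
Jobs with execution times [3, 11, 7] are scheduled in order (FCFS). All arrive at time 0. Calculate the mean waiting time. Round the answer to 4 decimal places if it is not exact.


FCFS order (as given): [3, 11, 7]
Waiting times:
  Job 1: wait = 0
  Job 2: wait = 3
  Job 3: wait = 14
Sum of waiting times = 17
Average waiting time = 17/3 = 5.6667

5.6667


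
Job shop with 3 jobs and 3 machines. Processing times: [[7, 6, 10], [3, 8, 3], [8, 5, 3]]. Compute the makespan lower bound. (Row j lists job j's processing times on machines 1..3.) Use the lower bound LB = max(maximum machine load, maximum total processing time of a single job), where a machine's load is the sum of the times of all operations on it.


Machine loads:
  Machine 1: 7 + 3 + 8 = 18
  Machine 2: 6 + 8 + 5 = 19
  Machine 3: 10 + 3 + 3 = 16
Max machine load = 19
Job totals:
  Job 1: 23
  Job 2: 14
  Job 3: 16
Max job total = 23
Lower bound = max(19, 23) = 23

23


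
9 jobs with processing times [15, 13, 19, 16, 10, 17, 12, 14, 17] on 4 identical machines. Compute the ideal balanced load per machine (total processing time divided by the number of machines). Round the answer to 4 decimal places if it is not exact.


Total processing time = 15 + 13 + 19 + 16 + 10 + 17 + 12 + 14 + 17 = 133
Number of machines = 4
Ideal balanced load = 133 / 4 = 33.25

33.25


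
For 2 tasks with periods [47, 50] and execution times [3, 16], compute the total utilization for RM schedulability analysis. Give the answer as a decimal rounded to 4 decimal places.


Compute individual utilizations (exact fractions):
  Task 1: C/T = 3/47 (approx. 0.0638)
  Task 2: C/T = 16/50 = 8/25 (approx. 0.32)
Total utilization U = 3/47 + 8/25 = 451/1175
Rounded to 4 decimal places: U = 0.3838
RM (Liu & Layland) bound for 2 tasks = 0.828427; compare with U = 451/1175 (approx. 0.383830)
U <= bound, so schedulable by RM sufficient condition.

0.3838


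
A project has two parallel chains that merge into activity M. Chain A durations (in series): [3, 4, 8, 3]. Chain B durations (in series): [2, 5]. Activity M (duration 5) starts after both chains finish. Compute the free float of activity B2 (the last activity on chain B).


ES(B2) = sum of predecessors on chain B = 2
EF(B2) = ES + duration = 2 + 5 = 7
Successor of B2 is M. ES(M) = max(sum(A), sum(B)) = max(18, 7) = 18
Free float = ES(successor) - EF(current) = 18 - 7 = 11

11


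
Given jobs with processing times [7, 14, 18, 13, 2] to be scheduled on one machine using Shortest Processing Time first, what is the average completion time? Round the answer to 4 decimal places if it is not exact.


Sort jobs by processing time (SPT order): [2, 7, 13, 14, 18]
Compute completion times sequentially:
  Job 1: processing = 2, completes at 2
  Job 2: processing = 7, completes at 9
  Job 3: processing = 13, completes at 22
  Job 4: processing = 14, completes at 36
  Job 5: processing = 18, completes at 54
Sum of completion times = 123
Average completion time = 123/5 = 24.6

24.6


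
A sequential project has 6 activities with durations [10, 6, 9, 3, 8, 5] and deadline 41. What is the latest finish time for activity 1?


LF(activity 1) = deadline - sum of successor durations
Successors: activities 2 through 6 with durations [6, 9, 3, 8, 5]
Sum of successor durations = 31
LF = 41 - 31 = 10

10


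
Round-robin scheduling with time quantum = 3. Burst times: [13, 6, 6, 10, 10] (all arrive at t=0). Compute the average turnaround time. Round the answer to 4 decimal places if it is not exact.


Time quantum = 3
Execution trace:
  J1 runs 3 units, time = 3
  J2 runs 3 units, time = 6
  J3 runs 3 units, time = 9
  J4 runs 3 units, time = 12
  J5 runs 3 units, time = 15
  J1 runs 3 units, time = 18
  J2 runs 3 units, time = 21
  J3 runs 3 units, time = 24
  J4 runs 3 units, time = 27
  J5 runs 3 units, time = 30
  J1 runs 3 units, time = 33
  J4 runs 3 units, time = 36
  J5 runs 3 units, time = 39
  J1 runs 3 units, time = 42
  J4 runs 1 units, time = 43
  J5 runs 1 units, time = 44
  J1 runs 1 units, time = 45
Finish times: [45, 21, 24, 43, 44]
Average turnaround = 177/5 = 35.4

35.4


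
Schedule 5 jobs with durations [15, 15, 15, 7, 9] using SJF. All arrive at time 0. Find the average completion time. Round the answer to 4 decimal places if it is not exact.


SJF order (ascending): [7, 9, 15, 15, 15]
Completion times:
  Job 1: burst=7, C=7
  Job 2: burst=9, C=16
  Job 3: burst=15, C=31
  Job 4: burst=15, C=46
  Job 5: burst=15, C=61
Average completion = 161/5 = 32.2

32.2


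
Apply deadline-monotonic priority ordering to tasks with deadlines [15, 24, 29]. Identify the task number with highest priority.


Sort tasks by relative deadline (ascending):
  Task 1: deadline = 15
  Task 2: deadline = 24
  Task 3: deadline = 29
Priority order (highest first): [1, 2, 3]
Highest priority task = 1

1


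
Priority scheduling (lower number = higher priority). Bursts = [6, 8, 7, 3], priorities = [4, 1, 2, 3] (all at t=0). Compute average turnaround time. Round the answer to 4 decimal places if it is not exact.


Sort by priority (ascending = highest first):
Order: [(1, 8), (2, 7), (3, 3), (4, 6)]
Completion times:
  Priority 1, burst=8, C=8
  Priority 2, burst=7, C=15
  Priority 3, burst=3, C=18
  Priority 4, burst=6, C=24
Average turnaround = 65/4 = 16.25

16.25


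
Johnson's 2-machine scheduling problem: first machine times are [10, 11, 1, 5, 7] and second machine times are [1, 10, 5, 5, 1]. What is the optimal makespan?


Apply Johnson's rule:
  Group 1 (a <= b): [(3, 1, 5), (4, 5, 5)]
  Group 2 (a > b): [(2, 11, 10), (1, 10, 1), (5, 7, 1)]
Optimal job order: [3, 4, 2, 1, 5]
Schedule:
  Job 3: M1 done at 1, M2 done at 6
  Job 4: M1 done at 6, M2 done at 11
  Job 2: M1 done at 17, M2 done at 27
  Job 1: M1 done at 27, M2 done at 28
  Job 5: M1 done at 34, M2 done at 35
Makespan = 35

35


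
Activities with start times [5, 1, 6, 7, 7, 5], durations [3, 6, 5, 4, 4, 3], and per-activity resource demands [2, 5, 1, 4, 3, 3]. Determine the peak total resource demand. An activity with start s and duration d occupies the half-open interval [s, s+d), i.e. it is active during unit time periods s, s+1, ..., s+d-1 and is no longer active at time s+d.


Each activity i is active on [start_i, start_i + duration_i).
Compute total resource usage per time slot:
  t=0: active resources = [], total = 0
  t=1: active resources = [5], total = 5
  t=2: active resources = [5], total = 5
  t=3: active resources = [5], total = 5
  t=4: active resources = [5], total = 5
  t=5: active resources = [2, 5, 3], total = 10
  t=6: active resources = [2, 5, 1, 3], total = 11
  t=7: active resources = [2, 1, 4, 3, 3], total = 13
  t=8: active resources = [1, 4, 3], total = 8
  t=9: active resources = [1, 4, 3], total = 8
  t=10: active resources = [1, 4, 3], total = 8
Peak resource demand = 13

13


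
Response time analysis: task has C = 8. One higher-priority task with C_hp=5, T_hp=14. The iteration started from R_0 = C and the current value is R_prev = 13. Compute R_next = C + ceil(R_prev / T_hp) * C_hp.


R_next = C + ceil(R_prev / T_hp) * C_hp
ceil(13 / 14) = ceil(0.9286) = 1
Interference = 1 * 5 = 5
R_next = 8 + 5 = 13
R_next = R_prev, so the iteration has converged (response time = 13).

13


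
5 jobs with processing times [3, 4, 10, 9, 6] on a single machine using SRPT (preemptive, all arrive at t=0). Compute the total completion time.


Since all jobs arrive at t=0, SRPT equals SPT ordering.
SPT order: [3, 4, 6, 9, 10]
Completion times:
  Job 1: p=3, C=3
  Job 2: p=4, C=7
  Job 3: p=6, C=13
  Job 4: p=9, C=22
  Job 5: p=10, C=32
Total completion time = 3 + 7 + 13 + 22 + 32 = 77

77


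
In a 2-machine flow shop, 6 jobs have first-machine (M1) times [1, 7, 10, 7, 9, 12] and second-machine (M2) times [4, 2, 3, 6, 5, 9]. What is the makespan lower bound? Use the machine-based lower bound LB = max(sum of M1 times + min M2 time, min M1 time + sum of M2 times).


LB1 = sum(M1 times) + min(M2 times) = 46 + 2 = 48
LB2 = min(M1 times) + sum(M2 times) = 1 + 29 = 30
Lower bound = max(LB1, LB2) = max(48, 30) = 48

48


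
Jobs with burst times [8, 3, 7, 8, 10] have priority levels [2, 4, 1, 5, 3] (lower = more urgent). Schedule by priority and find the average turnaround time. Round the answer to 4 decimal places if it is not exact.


Sort by priority (ascending = highest first):
Order: [(1, 7), (2, 8), (3, 10), (4, 3), (5, 8)]
Completion times:
  Priority 1, burst=7, C=7
  Priority 2, burst=8, C=15
  Priority 3, burst=10, C=25
  Priority 4, burst=3, C=28
  Priority 5, burst=8, C=36
Average turnaround = 111/5 = 22.2

22.2


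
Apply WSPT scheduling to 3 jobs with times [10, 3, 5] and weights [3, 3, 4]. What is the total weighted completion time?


Compute p/w ratios and sort ascending (WSPT): [(3, 3), (5, 4), (10, 3)]
Compute weighted completion times:
  Job (p=3,w=3): C=3, w*C=3*3=9
  Job (p=5,w=4): C=8, w*C=4*8=32
  Job (p=10,w=3): C=18, w*C=3*18=54
Total weighted completion time = 95

95


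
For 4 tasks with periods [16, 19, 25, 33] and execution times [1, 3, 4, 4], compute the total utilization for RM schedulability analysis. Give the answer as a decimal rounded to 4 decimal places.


Compute individual utilizations (exact fractions):
  Task 1: C/T = 1/16 (approx. 0.0625)
  Task 2: C/T = 3/19 (approx. 0.1579)
  Task 3: C/T = 4/25 (approx. 0.16)
  Task 4: C/T = 4/33 (approx. 0.1212)
Total utilization U = 1/16 + 3/19 + 4/25 + 4/33 = 125803/250800
Rounded to 4 decimal places: U = 0.5016
RM (Liu & Layland) bound for 4 tasks = 0.756828; compare with U = 125803/250800 (approx. 0.501607)
U <= bound, so schedulable by RM sufficient condition.

0.5016


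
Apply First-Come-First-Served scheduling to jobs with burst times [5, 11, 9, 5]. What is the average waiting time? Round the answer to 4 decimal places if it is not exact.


FCFS order (as given): [5, 11, 9, 5]
Waiting times:
  Job 1: wait = 0
  Job 2: wait = 5
  Job 3: wait = 16
  Job 4: wait = 25
Sum of waiting times = 46
Average waiting time = 46/4 = 11.5

11.5


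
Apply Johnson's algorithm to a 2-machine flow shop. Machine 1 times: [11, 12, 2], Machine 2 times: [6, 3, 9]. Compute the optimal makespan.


Apply Johnson's rule:
  Group 1 (a <= b): [(3, 2, 9)]
  Group 2 (a > b): [(1, 11, 6), (2, 12, 3)]
Optimal job order: [3, 1, 2]
Schedule:
  Job 3: M1 done at 2, M2 done at 11
  Job 1: M1 done at 13, M2 done at 19
  Job 2: M1 done at 25, M2 done at 28
Makespan = 28

28


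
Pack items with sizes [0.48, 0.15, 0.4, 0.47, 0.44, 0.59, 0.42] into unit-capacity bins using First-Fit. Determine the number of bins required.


Place items sequentially using First-Fit:
  Item 0.48 -> new Bin 1
  Item 0.15 -> Bin 1 (now 0.63)
  Item 0.4 -> new Bin 2
  Item 0.47 -> Bin 2 (now 0.87)
  Item 0.44 -> new Bin 3
  Item 0.59 -> new Bin 4
  Item 0.42 -> Bin 3 (now 0.86)
Total bins used = 4

4


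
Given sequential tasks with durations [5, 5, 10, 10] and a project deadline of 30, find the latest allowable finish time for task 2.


LF(activity 2) = deadline - sum of successor durations
Successors: activities 3 through 4 with durations [10, 10]
Sum of successor durations = 20
LF = 30 - 20 = 10

10


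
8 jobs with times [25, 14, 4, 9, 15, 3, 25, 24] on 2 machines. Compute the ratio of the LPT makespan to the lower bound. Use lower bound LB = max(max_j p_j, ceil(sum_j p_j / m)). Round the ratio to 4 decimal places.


LPT order: [25, 25, 24, 15, 14, 9, 4, 3]
Machine loads after assignment: [61, 58]
LPT makespan = 61
Lower bound = max(max_job, ceil(total/2)) = max(25, 60) = 60
Ratio = 61 / 60 = 1.0167

1.0167


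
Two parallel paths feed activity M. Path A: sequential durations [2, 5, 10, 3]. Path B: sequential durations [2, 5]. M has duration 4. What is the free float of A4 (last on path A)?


ES(A4) = sum of predecessors on chain A = 17
EF(A4) = ES + duration = 17 + 3 = 20
Successor of A4 is M. ES(M) = max(sum(A), sum(B)) = max(20, 7) = 20
Free float = ES(successor) - EF(current) = 20 - 20 = 0

0


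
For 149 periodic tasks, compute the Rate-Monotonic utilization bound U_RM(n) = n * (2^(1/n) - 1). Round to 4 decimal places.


Compute 2^(1/149) = 1.0046628318
Subtract 1: 1.0046628318 - 1 = 0.0046628318
Multiply by n: 149 * 0.0046628318 = 0.6947619382
Round to 4 dp: 0.6948

0.6948


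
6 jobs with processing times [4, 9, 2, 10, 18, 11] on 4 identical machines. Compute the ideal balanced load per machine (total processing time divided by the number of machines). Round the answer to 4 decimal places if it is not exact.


Total processing time = 4 + 9 + 2 + 10 + 18 + 11 = 54
Number of machines = 4
Ideal balanced load = 54 / 4 = 13.5

13.5


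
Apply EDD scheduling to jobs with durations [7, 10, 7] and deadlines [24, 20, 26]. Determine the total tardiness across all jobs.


Sort by due date (EDD order): [(10, 20), (7, 24), (7, 26)]
Compute completion times and tardiness:
  Job 1: p=10, d=20, C=10, tardiness=max(0,10-20)=0
  Job 2: p=7, d=24, C=17, tardiness=max(0,17-24)=0
  Job 3: p=7, d=26, C=24, tardiness=max(0,24-26)=0
Total tardiness = 0

0


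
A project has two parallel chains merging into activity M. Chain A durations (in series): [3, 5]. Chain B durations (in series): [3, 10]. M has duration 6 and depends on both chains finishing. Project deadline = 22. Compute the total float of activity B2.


Forward pass: ES(B2) = sum of predecessors on chain B = 3
EF = ES + duration = 3 + 10 = 13
Backward pass: LF(M) = deadline = 22; LS(M) = 22 - 6 = 16
LF(B2) = LS(M) - sum(successors on chain B) = 16 - 0 = 16
LS = LF - duration = 16 - 10 = 6
Total float = LS - ES = 6 - 3 = 3

3


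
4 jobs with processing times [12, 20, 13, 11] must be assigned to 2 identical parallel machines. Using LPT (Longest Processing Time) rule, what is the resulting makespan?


Sort jobs in decreasing order (LPT): [20, 13, 12, 11]
Assign each job to the least loaded machine:
  Machine 1: jobs [20, 11], load = 31
  Machine 2: jobs [13, 12], load = 25
Makespan = max load = 31

31


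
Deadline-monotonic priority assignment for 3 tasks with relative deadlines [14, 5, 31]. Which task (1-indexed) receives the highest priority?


Sort tasks by relative deadline (ascending):
  Task 2: deadline = 5
  Task 1: deadline = 14
  Task 3: deadline = 31
Priority order (highest first): [2, 1, 3]
Highest priority task = 2

2


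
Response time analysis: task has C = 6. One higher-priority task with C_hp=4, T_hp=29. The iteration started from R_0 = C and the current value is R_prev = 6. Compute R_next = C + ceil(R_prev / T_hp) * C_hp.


R_next = C + ceil(R_prev / T_hp) * C_hp
ceil(6 / 29) = ceil(0.2069) = 1
Interference = 1 * 4 = 4
R_next = 6 + 4 = 10

10


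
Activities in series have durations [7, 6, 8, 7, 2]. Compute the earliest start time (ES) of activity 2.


Activity 2 starts after activities 1 through 1 complete.
Predecessor durations: [7]
ES = 7 = 7

7


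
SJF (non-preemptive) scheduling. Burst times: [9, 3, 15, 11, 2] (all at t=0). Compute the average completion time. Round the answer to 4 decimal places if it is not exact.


SJF order (ascending): [2, 3, 9, 11, 15]
Completion times:
  Job 1: burst=2, C=2
  Job 2: burst=3, C=5
  Job 3: burst=9, C=14
  Job 4: burst=11, C=25
  Job 5: burst=15, C=40
Average completion = 86/5 = 17.2

17.2


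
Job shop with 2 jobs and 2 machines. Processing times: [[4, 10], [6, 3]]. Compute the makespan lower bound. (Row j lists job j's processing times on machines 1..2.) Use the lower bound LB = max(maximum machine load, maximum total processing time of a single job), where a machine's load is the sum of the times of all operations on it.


Machine loads:
  Machine 1: 4 + 6 = 10
  Machine 2: 10 + 3 = 13
Max machine load = 13
Job totals:
  Job 1: 14
  Job 2: 9
Max job total = 14
Lower bound = max(13, 14) = 14

14


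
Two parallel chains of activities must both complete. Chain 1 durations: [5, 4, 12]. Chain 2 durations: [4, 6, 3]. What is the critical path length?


Path A total = 5 + 4 + 12 = 21
Path B total = 4 + 6 + 3 = 13
Critical path = longest path = max(21, 13) = 21

21


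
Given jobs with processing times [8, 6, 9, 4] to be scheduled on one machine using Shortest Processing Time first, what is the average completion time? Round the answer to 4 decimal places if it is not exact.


Sort jobs by processing time (SPT order): [4, 6, 8, 9]
Compute completion times sequentially:
  Job 1: processing = 4, completes at 4
  Job 2: processing = 6, completes at 10
  Job 3: processing = 8, completes at 18
  Job 4: processing = 9, completes at 27
Sum of completion times = 59
Average completion time = 59/4 = 14.75

14.75


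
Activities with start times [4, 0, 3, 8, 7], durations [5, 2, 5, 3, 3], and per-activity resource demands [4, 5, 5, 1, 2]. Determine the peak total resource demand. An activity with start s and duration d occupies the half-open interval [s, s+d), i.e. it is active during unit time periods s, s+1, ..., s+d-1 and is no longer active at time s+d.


Each activity i is active on [start_i, start_i + duration_i).
Compute total resource usage per time slot:
  t=0: active resources = [5], total = 5
  t=1: active resources = [5], total = 5
  t=2: active resources = [], total = 0
  t=3: active resources = [5], total = 5
  t=4: active resources = [4, 5], total = 9
  t=5: active resources = [4, 5], total = 9
  t=6: active resources = [4, 5], total = 9
  t=7: active resources = [4, 5, 2], total = 11
  t=8: active resources = [4, 1, 2], total = 7
  t=9: active resources = [1, 2], total = 3
  t=10: active resources = [1], total = 1
Peak resource demand = 11

11


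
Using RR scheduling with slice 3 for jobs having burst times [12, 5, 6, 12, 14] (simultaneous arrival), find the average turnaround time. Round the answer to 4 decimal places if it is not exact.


Time quantum = 3
Execution trace:
  J1 runs 3 units, time = 3
  J2 runs 3 units, time = 6
  J3 runs 3 units, time = 9
  J4 runs 3 units, time = 12
  J5 runs 3 units, time = 15
  J1 runs 3 units, time = 18
  J2 runs 2 units, time = 20
  J3 runs 3 units, time = 23
  J4 runs 3 units, time = 26
  J5 runs 3 units, time = 29
  J1 runs 3 units, time = 32
  J4 runs 3 units, time = 35
  J5 runs 3 units, time = 38
  J1 runs 3 units, time = 41
  J4 runs 3 units, time = 44
  J5 runs 3 units, time = 47
  J5 runs 2 units, time = 49
Finish times: [41, 20, 23, 44, 49]
Average turnaround = 177/5 = 35.4

35.4


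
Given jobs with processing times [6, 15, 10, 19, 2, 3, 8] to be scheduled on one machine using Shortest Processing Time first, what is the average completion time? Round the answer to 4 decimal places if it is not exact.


Sort jobs by processing time (SPT order): [2, 3, 6, 8, 10, 15, 19]
Compute completion times sequentially:
  Job 1: processing = 2, completes at 2
  Job 2: processing = 3, completes at 5
  Job 3: processing = 6, completes at 11
  Job 4: processing = 8, completes at 19
  Job 5: processing = 10, completes at 29
  Job 6: processing = 15, completes at 44
  Job 7: processing = 19, completes at 63
Sum of completion times = 173
Average completion time = 173/7 = 24.7143

24.7143


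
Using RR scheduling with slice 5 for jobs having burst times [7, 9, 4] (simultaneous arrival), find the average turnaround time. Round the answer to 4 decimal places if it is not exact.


Time quantum = 5
Execution trace:
  J1 runs 5 units, time = 5
  J2 runs 5 units, time = 10
  J3 runs 4 units, time = 14
  J1 runs 2 units, time = 16
  J2 runs 4 units, time = 20
Finish times: [16, 20, 14]
Average turnaround = 50/3 = 16.6667

16.6667


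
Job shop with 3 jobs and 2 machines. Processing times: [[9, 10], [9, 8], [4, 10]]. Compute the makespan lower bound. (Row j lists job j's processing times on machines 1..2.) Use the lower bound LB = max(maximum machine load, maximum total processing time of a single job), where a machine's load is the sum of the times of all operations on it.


Machine loads:
  Machine 1: 9 + 9 + 4 = 22
  Machine 2: 10 + 8 + 10 = 28
Max machine load = 28
Job totals:
  Job 1: 19
  Job 2: 17
  Job 3: 14
Max job total = 19
Lower bound = max(28, 19) = 28

28


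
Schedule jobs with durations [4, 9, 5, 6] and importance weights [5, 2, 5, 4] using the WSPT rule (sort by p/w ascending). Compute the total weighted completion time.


Compute p/w ratios and sort ascending (WSPT): [(4, 5), (5, 5), (6, 4), (9, 2)]
Compute weighted completion times:
  Job (p=4,w=5): C=4, w*C=5*4=20
  Job (p=5,w=5): C=9, w*C=5*9=45
  Job (p=6,w=4): C=15, w*C=4*15=60
  Job (p=9,w=2): C=24, w*C=2*24=48
Total weighted completion time = 173

173


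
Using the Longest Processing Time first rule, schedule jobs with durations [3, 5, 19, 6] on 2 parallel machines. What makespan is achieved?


Sort jobs in decreasing order (LPT): [19, 6, 5, 3]
Assign each job to the least loaded machine:
  Machine 1: jobs [19], load = 19
  Machine 2: jobs [6, 5, 3], load = 14
Makespan = max load = 19

19


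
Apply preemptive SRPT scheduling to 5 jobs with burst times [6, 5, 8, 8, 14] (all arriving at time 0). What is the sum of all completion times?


Since all jobs arrive at t=0, SRPT equals SPT ordering.
SPT order: [5, 6, 8, 8, 14]
Completion times:
  Job 1: p=5, C=5
  Job 2: p=6, C=11
  Job 3: p=8, C=19
  Job 4: p=8, C=27
  Job 5: p=14, C=41
Total completion time = 5 + 11 + 19 + 27 + 41 = 103

103


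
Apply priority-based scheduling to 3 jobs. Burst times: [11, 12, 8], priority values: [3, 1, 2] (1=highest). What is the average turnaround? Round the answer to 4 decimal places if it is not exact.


Sort by priority (ascending = highest first):
Order: [(1, 12), (2, 8), (3, 11)]
Completion times:
  Priority 1, burst=12, C=12
  Priority 2, burst=8, C=20
  Priority 3, burst=11, C=31
Average turnaround = 63/3 = 21.0

21.0


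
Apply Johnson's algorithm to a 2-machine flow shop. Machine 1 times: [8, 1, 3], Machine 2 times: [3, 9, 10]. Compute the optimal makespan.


Apply Johnson's rule:
  Group 1 (a <= b): [(2, 1, 9), (3, 3, 10)]
  Group 2 (a > b): [(1, 8, 3)]
Optimal job order: [2, 3, 1]
Schedule:
  Job 2: M1 done at 1, M2 done at 10
  Job 3: M1 done at 4, M2 done at 20
  Job 1: M1 done at 12, M2 done at 23
Makespan = 23

23


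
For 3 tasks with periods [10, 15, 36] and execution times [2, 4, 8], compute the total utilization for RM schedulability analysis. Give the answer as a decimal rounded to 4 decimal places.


Compute individual utilizations (exact fractions):
  Task 1: C/T = 2/10 = 1/5 (approx. 0.2)
  Task 2: C/T = 4/15 (approx. 0.2667)
  Task 3: C/T = 8/36 = 2/9 (approx. 0.2222)
Total utilization U = 1/5 + 4/15 + 2/9 = 31/45
Rounded to 4 decimal places: U = 0.6889
RM (Liu & Layland) bound for 3 tasks = 0.779763; compare with U = 31/45 (approx. 0.688889)
U <= bound, so schedulable by RM sufficient condition.

0.6889


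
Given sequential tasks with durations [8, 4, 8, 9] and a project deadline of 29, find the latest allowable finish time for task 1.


LF(activity 1) = deadline - sum of successor durations
Successors: activities 2 through 4 with durations [4, 8, 9]
Sum of successor durations = 21
LF = 29 - 21 = 8

8


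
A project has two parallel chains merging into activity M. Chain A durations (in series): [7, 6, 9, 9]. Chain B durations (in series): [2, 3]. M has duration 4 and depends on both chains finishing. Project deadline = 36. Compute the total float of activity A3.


Forward pass: ES(A3) = sum of predecessors on chain A = 13
EF = ES + duration = 13 + 9 = 22
Backward pass: LF(M) = deadline = 36; LS(M) = 36 - 4 = 32
LF(A3) = LS(M) - sum(successors on chain A) = 32 - 9 = 23
LS = LF - duration = 23 - 9 = 14
Total float = LS - ES = 14 - 13 = 1

1


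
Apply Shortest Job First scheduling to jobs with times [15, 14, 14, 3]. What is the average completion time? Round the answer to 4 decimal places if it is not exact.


SJF order (ascending): [3, 14, 14, 15]
Completion times:
  Job 1: burst=3, C=3
  Job 2: burst=14, C=17
  Job 3: burst=14, C=31
  Job 4: burst=15, C=46
Average completion = 97/4 = 24.25

24.25


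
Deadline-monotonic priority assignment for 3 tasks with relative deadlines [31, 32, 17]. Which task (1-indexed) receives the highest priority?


Sort tasks by relative deadline (ascending):
  Task 3: deadline = 17
  Task 1: deadline = 31
  Task 2: deadline = 32
Priority order (highest first): [3, 1, 2]
Highest priority task = 3

3


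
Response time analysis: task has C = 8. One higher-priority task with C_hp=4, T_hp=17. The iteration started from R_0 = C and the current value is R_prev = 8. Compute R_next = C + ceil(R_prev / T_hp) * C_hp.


R_next = C + ceil(R_prev / T_hp) * C_hp
ceil(8 / 17) = ceil(0.4706) = 1
Interference = 1 * 4 = 4
R_next = 8 + 4 = 12

12


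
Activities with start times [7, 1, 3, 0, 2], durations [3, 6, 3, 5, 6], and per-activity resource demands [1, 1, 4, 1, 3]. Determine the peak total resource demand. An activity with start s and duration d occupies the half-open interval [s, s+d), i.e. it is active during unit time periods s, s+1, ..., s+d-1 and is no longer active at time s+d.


Each activity i is active on [start_i, start_i + duration_i).
Compute total resource usage per time slot:
  t=0: active resources = [1], total = 1
  t=1: active resources = [1, 1], total = 2
  t=2: active resources = [1, 1, 3], total = 5
  t=3: active resources = [1, 4, 1, 3], total = 9
  t=4: active resources = [1, 4, 1, 3], total = 9
  t=5: active resources = [1, 4, 3], total = 8
  t=6: active resources = [1, 3], total = 4
  t=7: active resources = [1, 3], total = 4
  t=8: active resources = [1], total = 1
  t=9: active resources = [1], total = 1
Peak resource demand = 9

9


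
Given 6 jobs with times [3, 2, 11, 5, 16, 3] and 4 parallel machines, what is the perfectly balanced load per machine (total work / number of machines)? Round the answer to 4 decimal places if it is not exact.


Total processing time = 3 + 2 + 11 + 5 + 16 + 3 = 40
Number of machines = 4
Ideal balanced load = 40 / 4 = 10.0

10.0


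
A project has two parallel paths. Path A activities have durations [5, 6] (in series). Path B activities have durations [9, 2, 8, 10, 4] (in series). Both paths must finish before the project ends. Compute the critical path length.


Path A total = 5 + 6 = 11
Path B total = 9 + 2 + 8 + 10 + 4 = 33
Critical path = longest path = max(11, 33) = 33

33


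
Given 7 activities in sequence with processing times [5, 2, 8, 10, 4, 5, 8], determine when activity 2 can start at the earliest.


Activity 2 starts after activities 1 through 1 complete.
Predecessor durations: [5]
ES = 5 = 5

5


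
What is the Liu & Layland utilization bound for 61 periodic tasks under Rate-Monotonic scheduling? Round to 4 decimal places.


Compute 2^(1/61) = 1.0114278734
Subtract 1: 1.0114278734 - 1 = 0.0114278734
Multiply by n: 61 * 0.0114278734 = 0.6971002774
Round to 4 dp: 0.6971

0.6971


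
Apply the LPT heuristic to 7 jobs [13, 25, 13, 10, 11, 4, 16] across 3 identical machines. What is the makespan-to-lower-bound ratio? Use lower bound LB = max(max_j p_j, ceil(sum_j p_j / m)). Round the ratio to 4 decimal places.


LPT order: [25, 16, 13, 13, 11, 10, 4]
Machine loads after assignment: [35, 27, 30]
LPT makespan = 35
Lower bound = max(max_job, ceil(total/3)) = max(25, 31) = 31
Ratio = 35 / 31 = 1.129

1.129


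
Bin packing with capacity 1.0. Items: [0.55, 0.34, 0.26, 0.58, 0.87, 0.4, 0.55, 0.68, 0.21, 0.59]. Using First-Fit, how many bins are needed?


Place items sequentially using First-Fit:
  Item 0.55 -> new Bin 1
  Item 0.34 -> Bin 1 (now 0.89)
  Item 0.26 -> new Bin 2
  Item 0.58 -> Bin 2 (now 0.84)
  Item 0.87 -> new Bin 3
  Item 0.4 -> new Bin 4
  Item 0.55 -> Bin 4 (now 0.95)
  Item 0.68 -> new Bin 5
  Item 0.21 -> Bin 5 (now 0.89)
  Item 0.59 -> new Bin 6
Total bins used = 6

6


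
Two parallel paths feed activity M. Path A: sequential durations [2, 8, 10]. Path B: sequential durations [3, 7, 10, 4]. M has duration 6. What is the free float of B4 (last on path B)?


ES(B4) = sum of predecessors on chain B = 20
EF(B4) = ES + duration = 20 + 4 = 24
Successor of B4 is M. ES(M) = max(sum(A), sum(B)) = max(20, 24) = 24
Free float = ES(successor) - EF(current) = 24 - 24 = 0

0


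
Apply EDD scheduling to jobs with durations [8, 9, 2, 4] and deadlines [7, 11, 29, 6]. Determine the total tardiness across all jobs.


Sort by due date (EDD order): [(4, 6), (8, 7), (9, 11), (2, 29)]
Compute completion times and tardiness:
  Job 1: p=4, d=6, C=4, tardiness=max(0,4-6)=0
  Job 2: p=8, d=7, C=12, tardiness=max(0,12-7)=5
  Job 3: p=9, d=11, C=21, tardiness=max(0,21-11)=10
  Job 4: p=2, d=29, C=23, tardiness=max(0,23-29)=0
Total tardiness = 15

15


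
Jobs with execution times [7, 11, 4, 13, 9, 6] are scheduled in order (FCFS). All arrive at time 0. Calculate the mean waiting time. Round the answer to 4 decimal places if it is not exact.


FCFS order (as given): [7, 11, 4, 13, 9, 6]
Waiting times:
  Job 1: wait = 0
  Job 2: wait = 7
  Job 3: wait = 18
  Job 4: wait = 22
  Job 5: wait = 35
  Job 6: wait = 44
Sum of waiting times = 126
Average waiting time = 126/6 = 21.0

21.0


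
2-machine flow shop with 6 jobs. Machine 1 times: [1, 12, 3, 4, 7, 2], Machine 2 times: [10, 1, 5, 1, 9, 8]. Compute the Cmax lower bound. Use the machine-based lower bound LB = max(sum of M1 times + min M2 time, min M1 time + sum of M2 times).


LB1 = sum(M1 times) + min(M2 times) = 29 + 1 = 30
LB2 = min(M1 times) + sum(M2 times) = 1 + 34 = 35
Lower bound = max(LB1, LB2) = max(30, 35) = 35

35


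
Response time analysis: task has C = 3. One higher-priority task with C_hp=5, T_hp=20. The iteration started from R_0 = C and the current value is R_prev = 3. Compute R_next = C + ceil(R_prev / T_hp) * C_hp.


R_next = C + ceil(R_prev / T_hp) * C_hp
ceil(3 / 20) = ceil(0.15) = 1
Interference = 1 * 5 = 5
R_next = 3 + 5 = 8

8


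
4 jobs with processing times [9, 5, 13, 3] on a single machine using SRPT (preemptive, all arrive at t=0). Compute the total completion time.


Since all jobs arrive at t=0, SRPT equals SPT ordering.
SPT order: [3, 5, 9, 13]
Completion times:
  Job 1: p=3, C=3
  Job 2: p=5, C=8
  Job 3: p=9, C=17
  Job 4: p=13, C=30
Total completion time = 3 + 8 + 17 + 30 = 58

58


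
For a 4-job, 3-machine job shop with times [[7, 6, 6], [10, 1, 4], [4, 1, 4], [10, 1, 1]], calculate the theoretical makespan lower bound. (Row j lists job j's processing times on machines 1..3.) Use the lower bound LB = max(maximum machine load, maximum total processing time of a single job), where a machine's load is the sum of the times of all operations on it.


Machine loads:
  Machine 1: 7 + 10 + 4 + 10 = 31
  Machine 2: 6 + 1 + 1 + 1 = 9
  Machine 3: 6 + 4 + 4 + 1 = 15
Max machine load = 31
Job totals:
  Job 1: 19
  Job 2: 15
  Job 3: 9
  Job 4: 12
Max job total = 19
Lower bound = max(31, 19) = 31

31


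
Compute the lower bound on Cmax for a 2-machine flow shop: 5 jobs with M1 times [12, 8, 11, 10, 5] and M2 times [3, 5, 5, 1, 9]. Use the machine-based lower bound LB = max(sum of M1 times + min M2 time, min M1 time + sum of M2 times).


LB1 = sum(M1 times) + min(M2 times) = 46 + 1 = 47
LB2 = min(M1 times) + sum(M2 times) = 5 + 23 = 28
Lower bound = max(LB1, LB2) = max(47, 28) = 47

47


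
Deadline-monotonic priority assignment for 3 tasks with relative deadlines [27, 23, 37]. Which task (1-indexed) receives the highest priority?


Sort tasks by relative deadline (ascending):
  Task 2: deadline = 23
  Task 1: deadline = 27
  Task 3: deadline = 37
Priority order (highest first): [2, 1, 3]
Highest priority task = 2

2


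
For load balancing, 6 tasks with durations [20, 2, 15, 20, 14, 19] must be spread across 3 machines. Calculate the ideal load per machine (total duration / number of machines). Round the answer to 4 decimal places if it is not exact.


Total processing time = 20 + 2 + 15 + 20 + 14 + 19 = 90
Number of machines = 3
Ideal balanced load = 90 / 3 = 30.0

30.0


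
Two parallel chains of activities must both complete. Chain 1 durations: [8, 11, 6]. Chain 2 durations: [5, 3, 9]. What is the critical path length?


Path A total = 8 + 11 + 6 = 25
Path B total = 5 + 3 + 9 = 17
Critical path = longest path = max(25, 17) = 25

25


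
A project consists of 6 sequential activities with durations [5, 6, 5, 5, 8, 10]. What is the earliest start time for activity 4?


Activity 4 starts after activities 1 through 3 complete.
Predecessor durations: [5, 6, 5]
ES = 5 + 6 + 5 = 16

16


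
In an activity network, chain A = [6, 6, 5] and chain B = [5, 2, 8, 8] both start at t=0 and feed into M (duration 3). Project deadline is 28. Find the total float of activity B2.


Forward pass: ES(B2) = sum of predecessors on chain B = 5
EF = ES + duration = 5 + 2 = 7
Backward pass: LF(M) = deadline = 28; LS(M) = 28 - 3 = 25
LF(B2) = LS(M) - sum(successors on chain B) = 25 - 16 = 9
LS = LF - duration = 9 - 2 = 7
Total float = LS - ES = 7 - 5 = 2

2


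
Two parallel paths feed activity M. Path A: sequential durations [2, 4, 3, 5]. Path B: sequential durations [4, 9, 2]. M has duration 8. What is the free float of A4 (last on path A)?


ES(A4) = sum of predecessors on chain A = 9
EF(A4) = ES + duration = 9 + 5 = 14
Successor of A4 is M. ES(M) = max(sum(A), sum(B)) = max(14, 15) = 15
Free float = ES(successor) - EF(current) = 15 - 14 = 1

1


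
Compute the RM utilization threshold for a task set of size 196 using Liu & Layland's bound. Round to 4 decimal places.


Compute 2^(1/196) = 1.0035427259
Subtract 1: 1.0035427259 - 1 = 0.0035427259
Multiply by n: 196 * 0.0035427259 = 0.6943742764
Round to 4 dp: 0.6944

0.6944


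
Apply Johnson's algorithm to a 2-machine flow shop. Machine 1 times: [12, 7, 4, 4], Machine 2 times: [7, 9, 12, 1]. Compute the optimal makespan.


Apply Johnson's rule:
  Group 1 (a <= b): [(3, 4, 12), (2, 7, 9)]
  Group 2 (a > b): [(1, 12, 7), (4, 4, 1)]
Optimal job order: [3, 2, 1, 4]
Schedule:
  Job 3: M1 done at 4, M2 done at 16
  Job 2: M1 done at 11, M2 done at 25
  Job 1: M1 done at 23, M2 done at 32
  Job 4: M1 done at 27, M2 done at 33
Makespan = 33

33


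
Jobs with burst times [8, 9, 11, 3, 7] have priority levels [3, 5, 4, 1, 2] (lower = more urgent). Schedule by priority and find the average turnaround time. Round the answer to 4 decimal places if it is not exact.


Sort by priority (ascending = highest first):
Order: [(1, 3), (2, 7), (3, 8), (4, 11), (5, 9)]
Completion times:
  Priority 1, burst=3, C=3
  Priority 2, burst=7, C=10
  Priority 3, burst=8, C=18
  Priority 4, burst=11, C=29
  Priority 5, burst=9, C=38
Average turnaround = 98/5 = 19.6

19.6


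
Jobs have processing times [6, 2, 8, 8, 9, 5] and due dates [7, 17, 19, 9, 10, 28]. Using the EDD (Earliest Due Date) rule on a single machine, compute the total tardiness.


Sort by due date (EDD order): [(6, 7), (8, 9), (9, 10), (2, 17), (8, 19), (5, 28)]
Compute completion times and tardiness:
  Job 1: p=6, d=7, C=6, tardiness=max(0,6-7)=0
  Job 2: p=8, d=9, C=14, tardiness=max(0,14-9)=5
  Job 3: p=9, d=10, C=23, tardiness=max(0,23-10)=13
  Job 4: p=2, d=17, C=25, tardiness=max(0,25-17)=8
  Job 5: p=8, d=19, C=33, tardiness=max(0,33-19)=14
  Job 6: p=5, d=28, C=38, tardiness=max(0,38-28)=10
Total tardiness = 50

50


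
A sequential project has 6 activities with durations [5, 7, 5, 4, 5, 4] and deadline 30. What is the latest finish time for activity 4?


LF(activity 4) = deadline - sum of successor durations
Successors: activities 5 through 6 with durations [5, 4]
Sum of successor durations = 9
LF = 30 - 9 = 21

21


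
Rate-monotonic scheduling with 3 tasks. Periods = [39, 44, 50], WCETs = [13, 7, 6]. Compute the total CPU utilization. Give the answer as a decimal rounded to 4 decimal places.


Compute individual utilizations (exact fractions):
  Task 1: C/T = 13/39 = 1/3 (approx. 0.3333)
  Task 2: C/T = 7/44 (approx. 0.1591)
  Task 3: C/T = 6/50 = 3/25 (approx. 0.12)
Total utilization U = 1/3 + 7/44 + 3/25 = 2021/3300
Rounded to 4 decimal places: U = 0.6124
RM (Liu & Layland) bound for 3 tasks = 0.779763; compare with U = 2021/3300 (approx. 0.612424)
U <= bound, so schedulable by RM sufficient condition.

0.6124


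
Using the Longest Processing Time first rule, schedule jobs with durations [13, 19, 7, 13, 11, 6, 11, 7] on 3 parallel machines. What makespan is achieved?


Sort jobs in decreasing order (LPT): [19, 13, 13, 11, 11, 7, 7, 6]
Assign each job to the least loaded machine:
  Machine 1: jobs [19, 7], load = 26
  Machine 2: jobs [13, 11, 7], load = 31
  Machine 3: jobs [13, 11, 6], load = 30
Makespan = max load = 31

31


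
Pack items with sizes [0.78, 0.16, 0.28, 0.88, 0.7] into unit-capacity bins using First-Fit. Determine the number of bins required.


Place items sequentially using First-Fit:
  Item 0.78 -> new Bin 1
  Item 0.16 -> Bin 1 (now 0.94)
  Item 0.28 -> new Bin 2
  Item 0.88 -> new Bin 3
  Item 0.7 -> Bin 2 (now 0.98)
Total bins used = 3

3


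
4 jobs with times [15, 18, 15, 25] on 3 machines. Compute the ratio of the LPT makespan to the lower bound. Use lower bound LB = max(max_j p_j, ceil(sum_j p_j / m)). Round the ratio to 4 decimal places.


LPT order: [25, 18, 15, 15]
Machine loads after assignment: [25, 18, 30]
LPT makespan = 30
Lower bound = max(max_job, ceil(total/3)) = max(25, 25) = 25
Ratio = 30 / 25 = 1.2

1.2


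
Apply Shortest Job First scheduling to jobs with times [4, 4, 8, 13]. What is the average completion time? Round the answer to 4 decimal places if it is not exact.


SJF order (ascending): [4, 4, 8, 13]
Completion times:
  Job 1: burst=4, C=4
  Job 2: burst=4, C=8
  Job 3: burst=8, C=16
  Job 4: burst=13, C=29
Average completion = 57/4 = 14.25

14.25


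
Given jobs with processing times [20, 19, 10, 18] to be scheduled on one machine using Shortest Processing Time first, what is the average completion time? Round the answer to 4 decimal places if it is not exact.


Sort jobs by processing time (SPT order): [10, 18, 19, 20]
Compute completion times sequentially:
  Job 1: processing = 10, completes at 10
  Job 2: processing = 18, completes at 28
  Job 3: processing = 19, completes at 47
  Job 4: processing = 20, completes at 67
Sum of completion times = 152
Average completion time = 152/4 = 38.0

38.0
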